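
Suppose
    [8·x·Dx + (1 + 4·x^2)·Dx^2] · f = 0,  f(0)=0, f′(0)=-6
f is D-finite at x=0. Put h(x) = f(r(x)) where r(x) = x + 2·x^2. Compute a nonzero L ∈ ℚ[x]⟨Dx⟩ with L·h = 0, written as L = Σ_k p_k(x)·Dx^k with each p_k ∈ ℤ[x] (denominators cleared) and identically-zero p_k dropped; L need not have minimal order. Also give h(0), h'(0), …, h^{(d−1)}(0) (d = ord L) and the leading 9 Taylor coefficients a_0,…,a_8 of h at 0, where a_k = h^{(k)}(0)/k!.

L = (-4 + 8·x + 64·x^2 + 192·x^3 + 192·x^4)·Dx + (1 + 4·x + 4·x^2 + 32·x^3 + 80·x^4 + 64·x^5)·Dx^2  (order 2).
h: a_k = 0, -6, -12, 8, 48, 384/5, -128, -4992/7, -768, …
ICs: h(0) = 0, h′(0) = -6.

f: a_k = 0, -6, 0, 8, 0, -96/5, 0, 384/7, 0, …
f∘r: x↦r, Dx↦Dx/r' in L_f ⇒ L₀.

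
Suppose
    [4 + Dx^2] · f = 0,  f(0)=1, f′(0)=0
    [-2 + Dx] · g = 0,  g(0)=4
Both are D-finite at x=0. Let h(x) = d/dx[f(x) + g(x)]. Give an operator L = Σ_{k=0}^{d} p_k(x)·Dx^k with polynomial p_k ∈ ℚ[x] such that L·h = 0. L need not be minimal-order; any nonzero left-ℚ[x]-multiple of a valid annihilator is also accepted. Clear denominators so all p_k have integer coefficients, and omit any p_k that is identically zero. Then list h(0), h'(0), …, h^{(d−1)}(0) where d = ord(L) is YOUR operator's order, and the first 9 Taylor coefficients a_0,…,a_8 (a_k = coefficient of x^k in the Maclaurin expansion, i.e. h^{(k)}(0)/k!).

L = 8 - 4·Dx + 2·Dx^2 - Dx^3  (order 3).
h: a_k = 8, 12, 16, 40/3, 16/3, 8/5, 32/45, 16/63, 16/315, …
ICs: h(0) = 8, h′(0) = 12, h′′(0) = 32.

f: a_k = 1, 0, -2, 0, 2/3, 0, -4/45, 0, 2/315, …
g: a_k = 4, 8, 8, 16/3, 8/3, 16/15, 16/45, 32/315, 8/315, …
f+g: L₀ = lclm(L_f,L_g), ord ≤ 2+1.
Differentiate: ansatz ord ≤ ord L₀ ⇒ L.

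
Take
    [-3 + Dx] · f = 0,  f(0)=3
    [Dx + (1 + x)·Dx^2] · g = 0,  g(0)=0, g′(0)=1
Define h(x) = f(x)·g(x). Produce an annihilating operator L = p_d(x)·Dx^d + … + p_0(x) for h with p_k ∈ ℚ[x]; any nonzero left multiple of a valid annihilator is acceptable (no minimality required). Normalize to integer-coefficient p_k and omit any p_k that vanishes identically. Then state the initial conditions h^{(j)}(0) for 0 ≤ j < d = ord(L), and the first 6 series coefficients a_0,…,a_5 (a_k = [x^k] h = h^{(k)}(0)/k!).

L = (6 + 9·x) + (-5 - 6·x)·Dx + (1 + x)·Dx^2  (order 2).
h: a_k = 0, 3, 15/2, 10, 9, 249/40, …
ICs: h(0) = 0, h′(0) = 3.

f: a_k = 3, 9, 27/2, 27/2, 81/8, 243/40, …
g: a_k = 0, 1, -1/2, 1/3, -1/4, 1/5, …
h₀=f·g: eliminate ⇒ L₀, order ≤ 1·2.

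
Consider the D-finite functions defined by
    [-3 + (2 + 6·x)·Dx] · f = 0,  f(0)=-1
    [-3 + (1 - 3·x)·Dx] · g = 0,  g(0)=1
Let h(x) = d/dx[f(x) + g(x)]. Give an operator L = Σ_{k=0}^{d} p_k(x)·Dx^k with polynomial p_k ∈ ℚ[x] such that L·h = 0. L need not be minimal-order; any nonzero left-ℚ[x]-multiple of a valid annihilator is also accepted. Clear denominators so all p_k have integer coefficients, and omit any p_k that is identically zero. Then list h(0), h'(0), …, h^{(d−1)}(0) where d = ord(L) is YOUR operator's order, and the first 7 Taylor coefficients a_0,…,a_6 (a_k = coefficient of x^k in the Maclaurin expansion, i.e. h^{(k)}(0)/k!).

L = (-162 - 162·x) + (-63 - 486·x - 567·x^2)·Dx + (10 + 18·x - 90·x^2 - 162·x^3)·Dx^2  (order 2).
h: a_k = 3/2, 81/4, 1215/16, 10773/32, 302535/256, 2285415/512, 30847635/2048, …
ICs: h(0) = 3/2, h′(0) = 81/4.

f: a_k = -1, -3/2, 9/8, -27/16, 405/128, -1701/256, 15309/1024, …
g: a_k = 1, 3, 9, 27, 81, 243, 729, …
Weyl lclm of L_f,L_g ⇒ L₀ (ord ≤ 2).
Differentiate: ansatz ord ≤ ord L₀ ⇒ L.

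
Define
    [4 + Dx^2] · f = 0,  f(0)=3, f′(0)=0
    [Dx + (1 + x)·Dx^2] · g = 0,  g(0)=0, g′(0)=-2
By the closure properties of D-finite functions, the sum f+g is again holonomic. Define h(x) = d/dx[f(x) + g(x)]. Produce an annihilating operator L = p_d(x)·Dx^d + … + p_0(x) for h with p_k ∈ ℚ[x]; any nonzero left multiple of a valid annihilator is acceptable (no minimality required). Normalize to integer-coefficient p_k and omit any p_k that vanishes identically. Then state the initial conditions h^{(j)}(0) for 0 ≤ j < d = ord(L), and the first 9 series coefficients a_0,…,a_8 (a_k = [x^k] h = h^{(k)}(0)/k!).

f: a_k = 3, 0, -6, 0, 2, 0, -4/15, 0, 2/105, …
g: a_k = 0, -2, 1, -2/3, 1/2, -2/5, 1/3, -2/7, 1/4, …
f+g: L₀ = lclm(L_f,L_g), ord ≤ 2+2.
h=h₀': d/dx-closure on L₀ ⇒ L.
L = (20 + 16·x + 8·x^2) + (12 + 28·x + 24·x^2 + 8·x^3)·Dx + (5 + 4·x + 2·x^2)·Dx^2 + (3 + 7·x + 6·x^2 + 2·x^3)·Dx^3  (order 3).
h: a_k = -2, -10, -2, 10, -2, 2/5, -2, 226/105, -2, …
ICs: h(0) = -2, h′(0) = -10, h′′(0) = -4.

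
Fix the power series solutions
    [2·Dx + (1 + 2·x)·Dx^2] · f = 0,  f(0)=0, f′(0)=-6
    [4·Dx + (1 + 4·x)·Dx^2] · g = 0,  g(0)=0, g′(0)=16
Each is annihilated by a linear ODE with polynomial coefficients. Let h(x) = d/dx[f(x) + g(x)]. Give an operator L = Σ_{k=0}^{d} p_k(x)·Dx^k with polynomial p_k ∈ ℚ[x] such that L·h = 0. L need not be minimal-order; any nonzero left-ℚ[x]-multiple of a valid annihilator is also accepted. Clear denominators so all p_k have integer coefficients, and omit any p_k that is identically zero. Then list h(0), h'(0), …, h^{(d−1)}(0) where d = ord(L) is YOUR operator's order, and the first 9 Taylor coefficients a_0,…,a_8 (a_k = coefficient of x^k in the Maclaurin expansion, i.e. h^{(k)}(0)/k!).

f: a_k = 0, -6, 6, -8, 12, -96/5, 32, -384/7, 96, …
g: a_k = 0, 16, -32, 256/3, -256, 4096/5, -8192/3, 65536/7, -32768, …
f+g: L₀ = lclm(L_f,L_g), ord ≤ 2+2.
h₀' ⇒ L via d/dx closure of L₀.
L = 16 + (12 + 32·x)·Dx + (1 + 6·x + 8·x^2)·Dx^2  (order 2).
h: a_k = 10, -52, 232, -976, 4000, -16192, 65152, -261376, 1047040, …
ICs: h(0) = 10, h′(0) = -52.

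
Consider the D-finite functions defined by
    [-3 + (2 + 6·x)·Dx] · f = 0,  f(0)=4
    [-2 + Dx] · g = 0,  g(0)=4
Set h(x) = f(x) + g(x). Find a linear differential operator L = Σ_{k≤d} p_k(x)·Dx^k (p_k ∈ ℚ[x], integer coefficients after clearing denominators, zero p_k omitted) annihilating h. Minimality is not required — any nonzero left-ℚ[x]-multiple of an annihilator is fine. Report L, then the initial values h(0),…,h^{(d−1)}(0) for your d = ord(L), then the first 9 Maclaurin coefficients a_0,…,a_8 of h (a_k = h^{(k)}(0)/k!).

L = (42 + 72·x) + (-25 - 96·x - 144·x^2)·Dx + (2 + 30·x + 72·x^2)·Dx^2  (order 2).
h: a_k = 8, 14, 7/2, 145/12, -959/96, 26539/960, -684809/11520, 22750249/161280, -886555199/2580480, …
ICs: h(0) = 8, h′(0) = 14.

f: a_k = 4, 6, -9/2, 27/4, -405/32, 1701/64, -15309/256, 72171/512, -2814669/8192, …
g: a_k = 4, 8, 8, 16/3, 8/3, 16/15, 16/45, 32/315, 8/315, …
Weyl lclm of L_f,L_g ⇒ L₀ (ord ≤ 2).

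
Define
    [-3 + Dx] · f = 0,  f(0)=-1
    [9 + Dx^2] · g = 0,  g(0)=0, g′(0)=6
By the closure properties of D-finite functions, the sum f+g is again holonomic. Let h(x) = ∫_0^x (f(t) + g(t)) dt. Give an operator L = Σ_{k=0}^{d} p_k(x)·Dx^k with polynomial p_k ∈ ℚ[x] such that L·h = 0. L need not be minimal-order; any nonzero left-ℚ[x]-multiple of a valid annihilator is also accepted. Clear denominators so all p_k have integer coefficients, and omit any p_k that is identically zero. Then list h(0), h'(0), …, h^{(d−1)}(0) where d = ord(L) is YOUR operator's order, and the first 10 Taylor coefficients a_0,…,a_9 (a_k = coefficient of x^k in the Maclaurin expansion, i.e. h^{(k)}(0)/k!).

L = -27·Dx + 9·Dx^2 - 3·Dx^3 + Dx^4  (order 4).
h: a_k = 0, -1, 3/2, -3/2, -27/8, -27/40, 27/80, -81/560, -729/4480, -81/4480, …
ICs: h(0) = 0, h′(0) = -1, h′′(0) = 3, h′′′(0) = -9.

f: a_k = -1, -3, -9/2, -9/2, -27/8, -81/40, -81/80, -243/560, -729/4480, -243/4480, …
g: a_k = 0, 6, 0, -9, 0, 81/20, 0, -243/280, 0, 243/2240, …
Sum ⇒ L₀ = lclm(L_f,L_g) in ℚ(x)⟨Dx⟩.
Integrate: L := L₀·Dx.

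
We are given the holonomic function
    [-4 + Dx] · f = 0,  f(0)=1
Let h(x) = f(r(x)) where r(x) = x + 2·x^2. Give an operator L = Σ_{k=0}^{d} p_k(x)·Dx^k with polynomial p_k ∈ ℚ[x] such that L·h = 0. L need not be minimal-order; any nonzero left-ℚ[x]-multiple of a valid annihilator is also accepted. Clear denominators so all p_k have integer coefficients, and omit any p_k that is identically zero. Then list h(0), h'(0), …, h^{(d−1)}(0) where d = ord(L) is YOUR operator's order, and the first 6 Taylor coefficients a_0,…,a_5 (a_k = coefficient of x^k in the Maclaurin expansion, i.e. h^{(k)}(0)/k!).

L = (-4 - 16·x) + Dx  (order 1).
h: a_k = 1, 4, 16, 128/3, 320/3, 3328/15, …
ICs: h(0) = 1.

f: a_k = 1, 4, 8, 32/3, 32/3, 128/15, …
f∘r: x↦r, Dx↦Dx/r' in L_f ⇒ L₀.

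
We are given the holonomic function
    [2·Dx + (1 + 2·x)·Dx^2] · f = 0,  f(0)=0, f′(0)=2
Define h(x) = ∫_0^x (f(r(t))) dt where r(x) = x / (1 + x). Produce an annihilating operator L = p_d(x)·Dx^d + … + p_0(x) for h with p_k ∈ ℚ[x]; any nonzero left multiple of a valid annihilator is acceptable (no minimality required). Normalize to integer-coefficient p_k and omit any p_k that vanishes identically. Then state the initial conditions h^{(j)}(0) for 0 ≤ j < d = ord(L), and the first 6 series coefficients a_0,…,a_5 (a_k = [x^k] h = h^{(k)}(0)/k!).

f: a_k = 0, 2, -2, 8/3, -4, 32/5, …
Change of var in L_f (x↦r) gives L₀.
∫: right-multiply L₀ by Dx.
L = (4 + 6·x)·Dx^2 + (1 + 4·x + 3·x^2)·Dx^3  (order 3).
h: a_k = 0, 0, 1, -4/3, 13/6, -4, …
ICs: h(0) = 0, h′(0) = 0, h′′(0) = 2.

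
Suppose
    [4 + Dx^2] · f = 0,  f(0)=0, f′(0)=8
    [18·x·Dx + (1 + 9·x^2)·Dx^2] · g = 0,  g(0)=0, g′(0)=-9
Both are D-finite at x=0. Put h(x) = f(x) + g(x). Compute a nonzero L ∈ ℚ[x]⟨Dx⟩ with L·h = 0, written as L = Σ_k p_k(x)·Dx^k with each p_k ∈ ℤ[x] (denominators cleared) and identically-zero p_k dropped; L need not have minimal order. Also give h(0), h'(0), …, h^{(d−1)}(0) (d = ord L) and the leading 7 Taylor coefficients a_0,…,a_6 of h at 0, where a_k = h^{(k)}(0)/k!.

f: a_k = 0, 8, 0, -16/3, 0, 16/15, 0, …
g: a_k = 0, -9, 0, 27, 0, -729/5, 0, …
h₀=f+g: left-lcm gives L₀, ord ≤ 4.
L = (-3744·x + 37584·x^3 + 11664·x^5)·Dx + (-28 + 864·x^2 + 10692·x^4 + 5832·x^6)·Dx^2 + (-936·x + 9396·x^3 + 2916·x^5)·Dx^3 + (-7 + 216·x^2 + 2673·x^4 + 1458·x^6)·Dx^4  (order 4).
h: a_k = 0, -1, 0, 65/3, 0, -2171/15, 0, …
ICs: h(0) = 0, h′(0) = -1, h′′(0) = 0, h′′′(0) = 130.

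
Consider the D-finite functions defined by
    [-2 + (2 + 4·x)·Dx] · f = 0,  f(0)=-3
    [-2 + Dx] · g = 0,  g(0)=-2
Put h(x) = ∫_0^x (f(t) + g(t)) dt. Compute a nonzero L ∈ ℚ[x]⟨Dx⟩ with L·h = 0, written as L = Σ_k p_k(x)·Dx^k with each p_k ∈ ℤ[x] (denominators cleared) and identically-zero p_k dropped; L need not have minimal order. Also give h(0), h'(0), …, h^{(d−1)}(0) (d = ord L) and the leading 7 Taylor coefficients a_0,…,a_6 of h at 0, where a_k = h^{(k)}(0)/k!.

f: a_k = -3, -3, 3/2, -3/2, 15/8, -21/8, 63/16, …
g: a_k = -2, -4, -4, -8/3, -4/3, -8/15, -8/45, …
Weyl lclm of L_f,L_g ⇒ L₀ (ord ≤ 2).
h=∫h₀ ⇒ L = L₀·Dx.
L = (6 + 8·x)·Dx + (-5 - 16·x - 16·x^2)·Dx^2 + (1 + 6·x + 8·x^2)·Dx^3  (order 3).
h: a_k = 0, -5, -7/2, -5/6, -25/24, 13/120, -379/720, …
ICs: h(0) = 0, h′(0) = -5, h′′(0) = -7.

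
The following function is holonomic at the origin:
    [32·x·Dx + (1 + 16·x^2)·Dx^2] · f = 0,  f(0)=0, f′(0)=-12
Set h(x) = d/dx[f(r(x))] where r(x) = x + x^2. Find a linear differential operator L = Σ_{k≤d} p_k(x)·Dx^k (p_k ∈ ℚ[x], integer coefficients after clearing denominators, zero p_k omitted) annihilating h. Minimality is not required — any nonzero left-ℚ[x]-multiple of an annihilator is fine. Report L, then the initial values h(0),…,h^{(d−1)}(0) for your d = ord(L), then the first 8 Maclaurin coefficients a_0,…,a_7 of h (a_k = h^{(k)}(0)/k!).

f: a_k = 0, -12, 0, 64, 0, -3072/5, 0, 49152/7, …
Change of var in L_f (x↦r) gives L₀.
h=h₀': d/dx-closure on L₀ ⇒ L.
L = (-2 + 32·x + 128·x^2 + 192·x^3 + 96·x^4) + (1 + 2·x + 16·x^2 + 64·x^3 + 80·x^4 + 32·x^5)·Dx  (order 1).
h: a_k = -12, -24, 192, 768, -2112, -18048, 6144, 344064, …
ICs: h(0) = -12.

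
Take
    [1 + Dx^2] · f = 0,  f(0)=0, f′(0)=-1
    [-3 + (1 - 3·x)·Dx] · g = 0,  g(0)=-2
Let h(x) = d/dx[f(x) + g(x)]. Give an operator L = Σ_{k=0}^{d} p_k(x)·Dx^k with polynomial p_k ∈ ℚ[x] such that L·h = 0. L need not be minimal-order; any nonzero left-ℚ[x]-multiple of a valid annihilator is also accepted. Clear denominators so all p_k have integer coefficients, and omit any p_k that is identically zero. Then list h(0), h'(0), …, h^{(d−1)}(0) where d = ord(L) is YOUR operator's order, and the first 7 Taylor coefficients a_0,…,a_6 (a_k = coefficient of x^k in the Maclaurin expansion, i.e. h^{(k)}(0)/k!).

f: a_k = 0, -1, 0, 1/6, 0, -1/120, 0, …
g: a_k = -2, -6, -18, -54, -162, -486, -1458, …
L₀ := lclm(L_f,L_g); ord L₀ ≤ 2+1.
Differentiate: ansatz ord ≤ ord L₀ ⇒ L.
L = (654 - 36·x + 54·x^2) + (-55 + 171·x - 27·x^2 + 27·x^3)·Dx + (654 - 36·x + 54·x^2)·Dx^2 + (-55 + 171·x - 27·x^2 + 27·x^3)·Dx^3  (order 3).
h: a_k = -7, -36, -323/2, -648, -58321/24, -8748, -22044959/720, …
ICs: h(0) = -7, h′(0) = -36, h′′(0) = -323.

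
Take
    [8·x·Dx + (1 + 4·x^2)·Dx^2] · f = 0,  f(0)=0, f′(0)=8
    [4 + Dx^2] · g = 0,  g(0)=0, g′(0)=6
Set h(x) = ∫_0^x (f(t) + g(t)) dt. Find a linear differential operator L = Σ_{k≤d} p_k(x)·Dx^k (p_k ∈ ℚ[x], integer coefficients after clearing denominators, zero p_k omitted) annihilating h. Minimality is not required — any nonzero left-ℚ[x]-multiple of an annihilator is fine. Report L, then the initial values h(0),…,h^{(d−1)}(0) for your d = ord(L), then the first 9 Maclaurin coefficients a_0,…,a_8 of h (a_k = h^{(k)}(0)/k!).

L = (-352·x + 1792·x^3 + 512·x^5)·Dx^2 + (-4 + 112·x^2 + 576·x^4 + 256·x^6)·Dx^3 + (-88·x + 448·x^3 + 128·x^5)·Dx^4 + (-1 + 28·x^2 + 144·x^4 + 64·x^6)·Dx^5  (order 5).
h: a_k = 0, 0, 7, 0, -11/3, 0, 22/5, 0, -961/105, …
ICs: h(0) = 0, h′(0) = 0, h′′(0) = 14, h′′′(0) = 0, h′′′′(0) = -88.

f: a_k = 0, 8, 0, -32/3, 0, 128/5, 0, -512/7, 0, …
g: a_k = 0, 6, 0, -4, 0, 4/5, 0, -8/105, 0, …
Weyl lclm of L_f,L_g ⇒ L₀ (ord ≤ 4).
h=∫h₀ ⇒ L = L₀·Dx.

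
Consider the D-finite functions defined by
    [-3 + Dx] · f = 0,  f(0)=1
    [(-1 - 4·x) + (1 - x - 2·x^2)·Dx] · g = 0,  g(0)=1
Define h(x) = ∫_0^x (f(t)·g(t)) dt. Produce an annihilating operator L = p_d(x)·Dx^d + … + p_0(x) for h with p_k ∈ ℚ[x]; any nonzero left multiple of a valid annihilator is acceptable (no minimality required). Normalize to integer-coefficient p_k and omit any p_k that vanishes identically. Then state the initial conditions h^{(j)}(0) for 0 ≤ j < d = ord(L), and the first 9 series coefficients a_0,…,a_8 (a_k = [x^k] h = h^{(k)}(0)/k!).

f: a_k = 1, 3, 9/2, 9/2, 27/8, 81/40, 81/80, 243/560, 729/4480, …
g: a_k = 1, 1, 3, 5, 11, 21, 43, 85, 171, …
f·g: L₀ = L_f ⊗_s L_g, ord ≤ 1·1.
∫: right-multiply L₀ by Dx.
L = (4 + x - 6·x^2)·Dx + (-1 + x + 2·x^2)·Dx^2  (order 2).
h: a_k = 0, 1, 2, 7/2, 23/4, 379/40, 159/10, 15293/560, 107071/2240, …
ICs: h(0) = 0, h′(0) = 1.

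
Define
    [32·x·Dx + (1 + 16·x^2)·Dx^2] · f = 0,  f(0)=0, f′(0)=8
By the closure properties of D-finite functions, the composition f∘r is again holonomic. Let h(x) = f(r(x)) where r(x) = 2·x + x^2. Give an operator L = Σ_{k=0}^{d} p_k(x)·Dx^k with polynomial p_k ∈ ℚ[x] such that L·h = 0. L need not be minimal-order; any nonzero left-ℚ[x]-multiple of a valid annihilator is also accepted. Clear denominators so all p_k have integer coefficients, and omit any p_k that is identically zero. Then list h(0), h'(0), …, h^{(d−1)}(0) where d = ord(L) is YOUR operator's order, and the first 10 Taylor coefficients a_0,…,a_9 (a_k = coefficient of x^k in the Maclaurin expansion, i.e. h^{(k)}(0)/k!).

L = (-1 + 128·x + 256·x^2 + 192·x^3 + 48·x^4)·Dx + (1 + x + 64·x^2 + 128·x^3 + 80·x^4 + 16·x^5)·Dx^2  (order 2).
h: a_k = 0, 16, 8, -1024/3, -512, 64256/5, 98176/3, -3964928/7, -2080768, 240160768/9, …
ICs: h(0) = 0, h′(0) = 16.

f: a_k = 0, 8, 0, -128/3, 0, 2048/5, 0, -32768/7, 0, 524288/9, …
h₀=f(r): pull back L_f along r ⇒ L₀.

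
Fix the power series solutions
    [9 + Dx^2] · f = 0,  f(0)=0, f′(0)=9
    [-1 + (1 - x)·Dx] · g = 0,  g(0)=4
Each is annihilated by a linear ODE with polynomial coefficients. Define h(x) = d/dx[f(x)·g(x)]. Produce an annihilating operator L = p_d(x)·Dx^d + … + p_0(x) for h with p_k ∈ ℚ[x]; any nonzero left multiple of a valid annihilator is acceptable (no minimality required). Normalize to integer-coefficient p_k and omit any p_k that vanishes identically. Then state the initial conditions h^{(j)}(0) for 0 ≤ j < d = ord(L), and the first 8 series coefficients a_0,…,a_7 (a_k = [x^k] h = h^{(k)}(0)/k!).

L = (7 - 18·x + 9·x^2) + (-2 + 2·x)·Dx + (1 - 2·x + x^2)·Dx^2  (order 2).
h: a_k = 36, 72, -54, -72, 63/2, 189/5, 153/20, 306/35, …
ICs: h(0) = 36, h′(0) = 72.

f: a_k = 0, 9, 0, -27/2, 0, 243/40, 0, -729/560, …
g: a_k = 4, 4, 4, 4, 4, 4, 4, 4, …
h₀=f·g: eliminate ⇒ L₀, order ≤ 2·1.
Derive L from L₀ (diff closure).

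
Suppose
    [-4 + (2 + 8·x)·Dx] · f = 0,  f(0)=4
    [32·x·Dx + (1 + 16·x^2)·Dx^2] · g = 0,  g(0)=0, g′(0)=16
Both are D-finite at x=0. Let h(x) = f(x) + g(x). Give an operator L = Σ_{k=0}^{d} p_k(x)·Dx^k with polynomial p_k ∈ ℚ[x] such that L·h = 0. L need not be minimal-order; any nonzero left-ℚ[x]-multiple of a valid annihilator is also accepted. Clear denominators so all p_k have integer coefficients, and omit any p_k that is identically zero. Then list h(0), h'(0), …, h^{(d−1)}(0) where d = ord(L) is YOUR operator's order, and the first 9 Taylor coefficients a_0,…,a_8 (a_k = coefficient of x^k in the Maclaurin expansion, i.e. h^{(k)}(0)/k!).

L = (-32 - 320·x + 1536·x^2 + 3072·x^3)·Dx + (-22 - 128·x + 320·x^2 + 6144·x^3 + 10752·x^4)·Dx^2 + (-1 + 12·x + 96·x^2 + 384·x^3 + 1792·x^4 + 3072·x^5)·Dx^3  (order 3).
h: a_k = 4, 24, -8, -208/3, -40, 4656/5, -336, -58144/7, -3432, …
ICs: h(0) = 4, h′(0) = 24, h′′(0) = -16.

f: a_k = 4, 8, -8, 16, -40, 112, -336, 1056, -3432, …
g: a_k = 0, 16, 0, -256/3, 0, 4096/5, 0, -65536/7, 0, …
Weyl lclm of L_f,L_g ⇒ L₀ (ord ≤ 3).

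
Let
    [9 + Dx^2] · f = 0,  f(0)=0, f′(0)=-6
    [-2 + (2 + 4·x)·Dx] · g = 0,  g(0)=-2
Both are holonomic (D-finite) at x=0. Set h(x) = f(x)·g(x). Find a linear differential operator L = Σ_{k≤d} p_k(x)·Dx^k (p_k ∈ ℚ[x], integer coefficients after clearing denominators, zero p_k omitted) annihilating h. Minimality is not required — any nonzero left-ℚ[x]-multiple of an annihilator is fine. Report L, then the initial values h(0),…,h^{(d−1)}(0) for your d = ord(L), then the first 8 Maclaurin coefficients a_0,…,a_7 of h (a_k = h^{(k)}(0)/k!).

f: a_k = 0, -6, 0, 9, 0, -81/20, 0, 243/280, …
g: a_k = -2, -2, 1, -1, 5/4, -7/4, 21/8, -33/8, …
Product ⇒ symmetric product L₀, ord ≤ 2.
L = (12 + 36·x + 36·x^2) + (-2 - 4·x)·Dx + (1 + 4·x + 4·x^2)·Dx^2  (order 2).
h: a_k = 0, 12, 12, -24, -12, 48/5, 48/5, -72/7, …
ICs: h(0) = 0, h′(0) = 12.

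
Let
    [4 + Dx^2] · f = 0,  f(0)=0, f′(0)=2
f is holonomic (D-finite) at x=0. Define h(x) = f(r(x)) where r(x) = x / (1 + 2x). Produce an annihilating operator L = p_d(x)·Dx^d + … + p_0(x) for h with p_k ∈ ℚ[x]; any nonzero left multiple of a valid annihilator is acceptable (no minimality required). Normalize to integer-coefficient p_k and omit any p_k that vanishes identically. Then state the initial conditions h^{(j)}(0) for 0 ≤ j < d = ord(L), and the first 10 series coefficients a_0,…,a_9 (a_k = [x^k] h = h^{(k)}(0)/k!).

f: a_k = 0, 2, 0, -4/3, 0, 4/15, 0, -8/315, 0, 4/2835, …
f∘r: x↦r, Dx↦Dx/r' in L_f ⇒ L₀.
L = 4 + (4 + 24·x + 48·x^2 + 32·x^3)·Dx + (1 + 8·x + 24·x^2 + 32·x^3 + 16·x^4)·Dx^2  (order 2).
h: a_k = 0, 2, -4, 20/3, -8, 4/15, 40, -55448/315, 25456/45, -896716/567, …
ICs: h(0) = 0, h′(0) = 2.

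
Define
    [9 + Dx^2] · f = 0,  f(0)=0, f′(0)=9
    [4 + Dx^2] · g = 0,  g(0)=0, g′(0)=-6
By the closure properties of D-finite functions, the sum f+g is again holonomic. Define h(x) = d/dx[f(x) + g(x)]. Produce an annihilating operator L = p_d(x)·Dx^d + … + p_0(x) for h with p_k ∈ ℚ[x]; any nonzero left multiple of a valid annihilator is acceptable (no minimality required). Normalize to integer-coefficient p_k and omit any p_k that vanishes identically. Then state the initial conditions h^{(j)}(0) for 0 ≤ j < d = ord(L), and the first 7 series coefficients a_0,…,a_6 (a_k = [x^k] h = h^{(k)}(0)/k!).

f: a_k = 0, 9, 0, -27/2, 0, 243/40, 0, …
g: a_k = 0, -6, 0, 4, 0, -4/5, 0, …
h₀=f+g: left-lcm gives L₀, ord ≤ 4.
Derive L from L₀ (diff closure).
L = 36 + 13·Dx^2 + Dx^4  (order 4).
h: a_k = 3, 0, -57/2, 0, 211/8, 0, -2059/240, …
ICs: h(0) = 3, h′(0) = 0, h′′(0) = -57, h′′′(0) = 0.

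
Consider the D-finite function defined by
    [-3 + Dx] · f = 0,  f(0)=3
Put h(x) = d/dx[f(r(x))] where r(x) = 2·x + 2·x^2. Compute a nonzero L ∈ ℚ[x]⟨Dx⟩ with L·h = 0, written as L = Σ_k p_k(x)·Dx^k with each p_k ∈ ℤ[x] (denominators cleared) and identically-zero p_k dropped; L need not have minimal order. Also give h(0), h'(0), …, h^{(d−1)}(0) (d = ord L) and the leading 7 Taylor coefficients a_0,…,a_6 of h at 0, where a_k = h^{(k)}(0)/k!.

L = (8 + 24·x + 24·x^2) + (-1 - 2·x)·Dx  (order 1).
h: a_k = 18, 144, 648, 2160, 5832, 67392/5, 137376/5, …
ICs: h(0) = 18.

f: a_k = 3, 9, 27/2, 27/2, 81/8, 243/40, 243/80, …
Change of var in L_f (x↦r) gives L₀.
Differentiate: ansatz ord ≤ ord L₀ ⇒ L.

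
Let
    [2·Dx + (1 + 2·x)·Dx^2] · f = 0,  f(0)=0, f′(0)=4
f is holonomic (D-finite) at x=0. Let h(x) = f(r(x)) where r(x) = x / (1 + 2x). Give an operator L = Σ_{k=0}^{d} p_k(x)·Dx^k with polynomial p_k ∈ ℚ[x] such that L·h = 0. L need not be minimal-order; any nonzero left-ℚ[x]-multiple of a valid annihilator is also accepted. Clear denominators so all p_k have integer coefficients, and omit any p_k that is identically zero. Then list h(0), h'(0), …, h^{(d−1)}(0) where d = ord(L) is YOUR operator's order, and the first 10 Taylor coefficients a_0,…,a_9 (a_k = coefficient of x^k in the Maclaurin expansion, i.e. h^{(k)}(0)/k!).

L = (6 + 16·x)·Dx + (1 + 6·x + 8·x^2)·Dx^2  (order 2).
h: a_k = 0, 4, -12, 112/3, -120, 1984/5, -1344, 32512/7, -16320, 523264/9, …
ICs: h(0) = 0, h′(0) = 4.

f: a_k = 0, 4, -4, 16/3, -8, 64/5, -64/3, 256/7, -64, 1024/9, …
f∘r: x↦r, Dx↦Dx/r' in L_f ⇒ L₀.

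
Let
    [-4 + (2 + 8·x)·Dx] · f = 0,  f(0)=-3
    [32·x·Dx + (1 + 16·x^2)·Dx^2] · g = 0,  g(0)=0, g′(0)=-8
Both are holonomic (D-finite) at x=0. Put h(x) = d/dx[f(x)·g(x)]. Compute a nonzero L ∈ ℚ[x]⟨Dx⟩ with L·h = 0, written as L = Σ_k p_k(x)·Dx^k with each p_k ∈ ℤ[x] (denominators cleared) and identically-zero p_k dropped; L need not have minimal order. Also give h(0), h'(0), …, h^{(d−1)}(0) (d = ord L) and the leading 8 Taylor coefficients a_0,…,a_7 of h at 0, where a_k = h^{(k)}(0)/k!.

L = (20 + 640·x + 128·x^2 - 6144·x^3 - 3072·x^4) + (28 + 336·x + 1152·x^2 - 3584·x^3 - 21504·x^4 - 12288·x^5)·Dx + (3 + 8·x - 48·x^2 - 256·x^3 - 1792·x^4 - 6144·x^5 - 4096·x^6)·Dx^2  (order 2).
h: a_k = 24, 96, -528, -640, 6224, 78528/5, -603296/5, -5717504/35, …
ICs: h(0) = 24, h′(0) = 96.

f: a_k = -3, -6, 6, -12, 30, -84, 252, -792, …
g: a_k = 0, -8, 0, 128/3, 0, -2048/5, 0, 32768/7, …
L₀ := L_f ⊗_s L_g (sym. prod.), ord ≤ 2.
h=h₀': d/dx-closure on L₀ ⇒ L.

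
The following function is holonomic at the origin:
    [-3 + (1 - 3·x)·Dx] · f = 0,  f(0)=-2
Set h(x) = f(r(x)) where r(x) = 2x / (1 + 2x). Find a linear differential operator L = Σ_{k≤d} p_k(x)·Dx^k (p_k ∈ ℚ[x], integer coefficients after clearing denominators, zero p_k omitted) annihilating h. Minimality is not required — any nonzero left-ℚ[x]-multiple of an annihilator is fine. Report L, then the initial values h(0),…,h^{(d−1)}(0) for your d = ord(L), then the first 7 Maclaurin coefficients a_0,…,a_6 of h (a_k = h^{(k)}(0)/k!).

f: a_k = -2, -6, -18, -54, -162, -486, -1458, …
Change of var in L_f (x↦r) gives L₀.
L = 6 + (-1 + 2·x + 8·x^2)·Dx  (order 1).
h: a_k = -2, -12, -48, -192, -768, -3072, -12288, …
ICs: h(0) = -2.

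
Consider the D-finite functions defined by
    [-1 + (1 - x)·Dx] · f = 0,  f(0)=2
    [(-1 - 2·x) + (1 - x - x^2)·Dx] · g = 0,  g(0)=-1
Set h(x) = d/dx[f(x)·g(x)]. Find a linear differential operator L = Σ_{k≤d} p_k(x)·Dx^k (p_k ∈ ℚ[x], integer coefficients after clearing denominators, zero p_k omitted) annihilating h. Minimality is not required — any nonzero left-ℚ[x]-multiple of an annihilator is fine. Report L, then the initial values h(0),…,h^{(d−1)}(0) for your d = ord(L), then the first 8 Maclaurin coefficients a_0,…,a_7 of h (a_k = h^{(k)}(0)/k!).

L = (8 - 6·x - 12·x^2 + 12·x^4) + (-2 + 4·x + 3·x^2 - 8·x^3 + 3·x^5)·Dx  (order 1).
h: a_k = -4, -16, -42, -96, -200, -396, -756, -1408, …
ICs: h(0) = -4.

f: a_k = 2, 2, 2, 2, 2, 2, 2, 2, …
g: a_k = -1, -1, -2, -3, -5, -8, -13, -21, …
f·g: L₀ = L_f ⊗_s L_g, ord ≤ 1·1.
Differentiate: ansatz ord ≤ ord L₀ ⇒ L.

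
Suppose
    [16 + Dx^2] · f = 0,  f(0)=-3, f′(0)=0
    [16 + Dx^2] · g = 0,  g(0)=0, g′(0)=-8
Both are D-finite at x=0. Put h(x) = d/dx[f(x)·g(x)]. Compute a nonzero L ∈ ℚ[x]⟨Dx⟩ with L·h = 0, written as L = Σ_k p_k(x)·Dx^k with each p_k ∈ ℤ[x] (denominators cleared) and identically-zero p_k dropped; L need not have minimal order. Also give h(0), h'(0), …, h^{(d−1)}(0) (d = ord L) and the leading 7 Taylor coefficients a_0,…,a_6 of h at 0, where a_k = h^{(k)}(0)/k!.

L = 64 + Dx^2  (order 2).
h: a_k = 24, 0, -768, 0, 4096, 0, -131072/15, …
ICs: h(0) = 24, h′(0) = 0.

f: a_k = -3, 0, 24, 0, -32, 0, 256/15, …
g: a_k = 0, -8, 0, 64/3, 0, -256/15, 0, …
Sym-product of L_f,L_g gives L₀ (≤ ord 4).
Differentiate: ansatz ord ≤ ord L₀ ⇒ L.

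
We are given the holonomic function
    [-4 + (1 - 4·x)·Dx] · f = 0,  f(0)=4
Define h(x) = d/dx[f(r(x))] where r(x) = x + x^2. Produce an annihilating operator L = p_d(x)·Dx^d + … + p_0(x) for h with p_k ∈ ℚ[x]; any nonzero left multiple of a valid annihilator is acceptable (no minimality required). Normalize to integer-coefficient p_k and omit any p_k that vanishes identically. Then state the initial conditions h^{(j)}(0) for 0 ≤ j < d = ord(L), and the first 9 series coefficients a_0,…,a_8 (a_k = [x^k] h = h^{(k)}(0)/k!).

L = (10 + 24·x + 24·x^2) + (-1 + 2·x + 12·x^2 + 8·x^3)·Dx  (order 1).
h: a_k = 16, 160, 1152, 7424, 44800, 259584, 1462272, 8069120, 43831296, …
ICs: h(0) = 16.

f: a_k = 4, 16, 64, 256, 1024, 4096, 16384, 65536, 262144, …
Substitute x→r, Dx→(1/r')Dx; clear ⇒ L₀.
Differentiate: ansatz ord ≤ ord L₀ ⇒ L.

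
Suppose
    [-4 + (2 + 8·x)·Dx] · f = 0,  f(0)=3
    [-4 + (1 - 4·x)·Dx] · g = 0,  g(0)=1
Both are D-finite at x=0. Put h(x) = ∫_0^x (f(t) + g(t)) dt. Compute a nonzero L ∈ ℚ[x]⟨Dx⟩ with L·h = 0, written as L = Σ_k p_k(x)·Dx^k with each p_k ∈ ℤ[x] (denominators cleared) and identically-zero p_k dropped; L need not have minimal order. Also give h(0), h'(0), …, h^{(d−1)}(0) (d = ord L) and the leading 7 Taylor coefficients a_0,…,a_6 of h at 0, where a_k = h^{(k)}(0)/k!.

L = (40 + 96·x)·Dx + (-18 - 112·x - 288·x^2)·Dx^2 + (1 + 12·x - 16·x^2 - 192·x^3)·Dx^3  (order 3).
h: a_k = 0, 4, 5, 10/3, 19, 226/5, 554/3, …
ICs: h(0) = 0, h′(0) = 4, h′′(0) = 10.

f: a_k = 3, 6, -6, 12, -30, 84, -252, …
g: a_k = 1, 4, 16, 64, 256, 1024, 4096, …
h₀=f+g: left-lcm gives L₀, ord ≤ 2.
h=∫₀ˣh₀: take L = L₀·Dx.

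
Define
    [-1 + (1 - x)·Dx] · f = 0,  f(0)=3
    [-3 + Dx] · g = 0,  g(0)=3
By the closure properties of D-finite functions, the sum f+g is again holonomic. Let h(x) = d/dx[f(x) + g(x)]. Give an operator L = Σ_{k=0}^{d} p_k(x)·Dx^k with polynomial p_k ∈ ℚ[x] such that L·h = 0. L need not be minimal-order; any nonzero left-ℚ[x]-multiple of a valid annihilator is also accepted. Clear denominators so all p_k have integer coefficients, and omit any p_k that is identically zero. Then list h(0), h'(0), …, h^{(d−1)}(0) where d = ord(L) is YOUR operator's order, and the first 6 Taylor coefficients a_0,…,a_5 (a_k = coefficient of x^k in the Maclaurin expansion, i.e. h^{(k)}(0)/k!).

L = 18·x + (3 - 18·x + 9·x^2)·Dx + (-1 + 4·x - 3·x^2)·Dx^2  (order 2).
h: a_k = 12, 33, 99/2, 105/2, 363/8, 1449/40, …
ICs: h(0) = 12, h′(0) = 33.

f: a_k = 3, 3, 3, 3, 3, 3, …
g: a_k = 3, 9, 27/2, 27/2, 81/8, 243/40, …
L₀ := lclm(L_f,L_g); ord L₀ ≤ 1+1.
Derive L from L₀ (diff closure).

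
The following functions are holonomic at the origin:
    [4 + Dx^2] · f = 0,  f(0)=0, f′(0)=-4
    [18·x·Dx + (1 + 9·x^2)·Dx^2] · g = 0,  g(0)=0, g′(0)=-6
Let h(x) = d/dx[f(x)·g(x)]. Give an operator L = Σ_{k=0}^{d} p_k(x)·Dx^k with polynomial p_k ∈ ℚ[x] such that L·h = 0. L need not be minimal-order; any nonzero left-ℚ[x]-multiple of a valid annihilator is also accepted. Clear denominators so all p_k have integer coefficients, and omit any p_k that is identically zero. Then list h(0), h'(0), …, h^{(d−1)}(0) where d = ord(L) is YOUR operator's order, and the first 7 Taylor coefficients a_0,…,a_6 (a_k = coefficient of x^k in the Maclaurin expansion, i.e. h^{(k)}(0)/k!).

L = (52480 + 1115424·x^2 + 18751824·x^4 + 15209856·x^6 + 3464208·x^8 - 11337408·x^10 + 34012224·x^12) + (31032·x + 1320624·x^3 + 10701720·x^5 + 13646880·x^7 + 18895680·x^9 + 34012224·x^11)·Dx + (13640 + 300780·x^2 + 4978584·x^4 + 5269212·x^6 + 3621672·x^8 + 2834352·x^10 + 17006112·x^12)·Dx^2 + (7758·x + 330156·x^3 + 2675430·x^5 + 3411720·x^7 + 4723920·x^9 + 8503056·x^11)·Dx^3 + (130 + 5481·x^2 + 72657·x^4 + 366687·x^6 + 688905·x^8 + 1417176·x^10 + 2125764·x^12)·Dx^4  (order 4).
h: a_k = 0, 48, 0, -352, 0, 2640, 0, …
ICs: h(0) = 0, h′(0) = 48, h′′(0) = 0, h′′′(0) = -2112.

f: a_k = 0, -4, 0, 8/3, 0, -8/15, 0, …
g: a_k = 0, -6, 0, 18, 0, -486/5, 0, …
L₀ := L_f ⊗_s L_g (sym. prod.), ord ≤ 4.
h=h₀': d/dx-closure on L₀ ⇒ L.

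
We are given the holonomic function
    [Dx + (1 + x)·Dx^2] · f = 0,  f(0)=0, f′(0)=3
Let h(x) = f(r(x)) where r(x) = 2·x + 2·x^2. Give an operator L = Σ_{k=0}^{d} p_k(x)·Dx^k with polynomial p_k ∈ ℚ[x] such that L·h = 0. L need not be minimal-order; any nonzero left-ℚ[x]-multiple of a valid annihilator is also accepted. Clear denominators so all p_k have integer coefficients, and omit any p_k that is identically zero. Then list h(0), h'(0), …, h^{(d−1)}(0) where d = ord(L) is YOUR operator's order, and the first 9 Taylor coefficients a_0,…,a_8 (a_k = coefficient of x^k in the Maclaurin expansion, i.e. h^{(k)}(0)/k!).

f: a_k = 0, 3, -3/2, 1, -3/4, 3/5, -1/2, 3/7, -3/8, …
Change of var in L_f (x↦r) gives L₀.
L = (4·x + 4·x^2)·Dx + (1 + 4·x + 6·x^2 + 4·x^3)·Dx^2  (order 2).
h: a_k = 0, 6, 0, -4, 6, -24/5, 0, 48/7, -12, …
ICs: h(0) = 0, h′(0) = 6.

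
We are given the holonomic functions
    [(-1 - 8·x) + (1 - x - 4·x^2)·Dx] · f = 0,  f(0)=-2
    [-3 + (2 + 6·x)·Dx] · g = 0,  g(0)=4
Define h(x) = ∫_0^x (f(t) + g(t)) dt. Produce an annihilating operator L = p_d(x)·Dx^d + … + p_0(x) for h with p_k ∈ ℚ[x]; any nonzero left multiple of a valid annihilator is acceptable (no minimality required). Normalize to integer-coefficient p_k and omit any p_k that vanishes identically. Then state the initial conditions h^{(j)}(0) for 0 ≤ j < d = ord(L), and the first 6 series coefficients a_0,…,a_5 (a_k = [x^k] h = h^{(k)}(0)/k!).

f: a_k = -2, -2, -10, -18, -58, -130, …
g: a_k = 4, 6, -9/2, 27/4, -405/32, 1701/64, …
f+g: L₀ = lclm(L_f,L_g), ord ≤ 1+1.
Integrate: L := L₀·Dx.
L = (-69 - 387·x - 900·x^2 - 1440·x^3)·Dx + (49 + 318·x + 1257·x^2 + 3240·x^3 + 3600·x^4)·Dx^2 + (2 - 46·x - 234·x^2 + 86·x^3 + 1440·x^4 + 1440·x^5)·Dx^3  (order 3).
h: a_k = 0, 2, 2, -29/6, -45/16, -2261/160, …
ICs: h(0) = 0, h′(0) = 2, h′′(0) = 4.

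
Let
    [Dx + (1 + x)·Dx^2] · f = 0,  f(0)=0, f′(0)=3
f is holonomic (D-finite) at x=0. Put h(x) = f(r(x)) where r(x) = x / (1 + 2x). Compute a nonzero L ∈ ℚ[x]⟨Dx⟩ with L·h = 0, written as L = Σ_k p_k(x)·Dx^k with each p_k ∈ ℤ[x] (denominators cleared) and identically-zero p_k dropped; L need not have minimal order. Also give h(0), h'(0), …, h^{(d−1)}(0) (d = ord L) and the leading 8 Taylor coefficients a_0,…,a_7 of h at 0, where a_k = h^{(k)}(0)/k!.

L = (5 + 12·x)·Dx + (1 + 5·x + 6·x^2)·Dx^2  (order 2).
h: a_k = 0, 3, -15/2, 19, -195/4, 633/5, -665/2, 6177/7, …
ICs: h(0) = 0, h′(0) = 3.

f: a_k = 0, 3, -3/2, 1, -3/4, 3/5, -1/2, 3/7, …
f∘r: x↦r, Dx↦Dx/r' in L_f ⇒ L₀.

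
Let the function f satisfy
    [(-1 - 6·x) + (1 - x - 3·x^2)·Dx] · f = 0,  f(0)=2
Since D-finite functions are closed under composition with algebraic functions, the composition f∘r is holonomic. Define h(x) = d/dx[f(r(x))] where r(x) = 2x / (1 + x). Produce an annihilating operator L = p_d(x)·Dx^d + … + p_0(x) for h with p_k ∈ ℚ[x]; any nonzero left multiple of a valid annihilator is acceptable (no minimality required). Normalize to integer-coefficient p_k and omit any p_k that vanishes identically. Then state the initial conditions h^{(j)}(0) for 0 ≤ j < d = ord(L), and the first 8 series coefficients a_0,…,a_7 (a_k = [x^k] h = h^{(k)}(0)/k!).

L = (14 + 78·x + 546·x^2 + 338·x^3) + (-1 - 14·x + 182·x^3 + 169·x^4)·Dx  (order 1).
h: a_k = 4, 56, 156, 1456, 3380, 28392, 61516, 492128, …
ICs: h(0) = 4.

f: a_k = 2, 2, 8, 14, 38, 80, 194, 434, …
h₀=f(r): pull back L_f along r ⇒ L₀.
Differentiate: ansatz ord ≤ ord L₀ ⇒ L.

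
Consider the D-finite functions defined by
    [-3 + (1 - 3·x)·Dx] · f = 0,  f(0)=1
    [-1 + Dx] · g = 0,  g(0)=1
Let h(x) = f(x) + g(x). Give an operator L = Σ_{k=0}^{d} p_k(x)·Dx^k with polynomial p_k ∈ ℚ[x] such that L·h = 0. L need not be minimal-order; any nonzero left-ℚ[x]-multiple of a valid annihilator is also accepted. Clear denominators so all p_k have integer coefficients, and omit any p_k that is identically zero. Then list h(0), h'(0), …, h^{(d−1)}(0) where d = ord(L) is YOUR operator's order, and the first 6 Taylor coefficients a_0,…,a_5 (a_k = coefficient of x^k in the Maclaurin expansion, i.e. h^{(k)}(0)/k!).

f: a_k = 1, 3, 9, 27, 81, 243, …
g: a_k = 1, 1, 1/2, 1/6, 1/24, 1/120, …
f+g: L₀ = lclm(L_f,L_g), ord ≤ 1+1.
L = (-15 - 9·x) + (17 + 6·x - 9·x^2)·Dx + (-2 + 3·x + 9·x^2)·Dx^2  (order 2).
h: a_k = 2, 4, 19/2, 163/6, 1945/24, 29161/120, …
ICs: h(0) = 2, h′(0) = 4.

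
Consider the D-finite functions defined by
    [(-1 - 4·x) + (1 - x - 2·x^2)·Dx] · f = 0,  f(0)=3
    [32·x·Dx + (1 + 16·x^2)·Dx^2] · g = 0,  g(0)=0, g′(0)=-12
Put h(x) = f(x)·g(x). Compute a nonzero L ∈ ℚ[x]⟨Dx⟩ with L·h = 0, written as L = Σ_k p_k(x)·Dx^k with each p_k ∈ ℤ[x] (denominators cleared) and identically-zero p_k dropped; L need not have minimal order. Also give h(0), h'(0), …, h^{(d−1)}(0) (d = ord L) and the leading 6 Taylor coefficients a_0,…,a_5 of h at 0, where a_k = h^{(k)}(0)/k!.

L = (4 + 32·x + 192·x^2) + (2 - 24·x + 64·x^2 + 192·x^3)·Dx + (-1 + x - 14·x^2 + 16·x^3 + 32·x^4)·Dx^2  (order 2).
h: a_k = 0, -36, -36, 84, 12, -8316/5, …
ICs: h(0) = 0, h′(0) = -36.

f: a_k = 3, 3, 9, 15, 33, 63, …
g: a_k = 0, -12, 0, 64, 0, -3072/5, …
h₀=f·g: eliminate ⇒ L₀, order ≤ 1·2.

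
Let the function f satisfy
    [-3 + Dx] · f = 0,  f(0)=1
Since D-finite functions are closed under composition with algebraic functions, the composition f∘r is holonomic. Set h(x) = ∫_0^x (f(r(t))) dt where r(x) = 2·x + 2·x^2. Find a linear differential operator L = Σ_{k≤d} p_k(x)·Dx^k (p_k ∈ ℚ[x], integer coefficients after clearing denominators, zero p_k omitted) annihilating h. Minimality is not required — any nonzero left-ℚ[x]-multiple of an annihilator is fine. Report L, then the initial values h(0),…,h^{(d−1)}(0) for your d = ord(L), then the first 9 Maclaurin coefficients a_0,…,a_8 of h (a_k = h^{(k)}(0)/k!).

f: a_k = 1, 3, 9/2, 9/2, 27/8, 81/40, 81/80, 243/560, 729/4480, …
f∘r: x↦r, Dx↦Dx/r' in L_f ⇒ L₀.
Integrate: L := L₀·Dx.
L = (-6 - 12·x)·Dx + Dx^2  (order 2).
h: a_k = 0, 1, 3, 8, 18, 36, 324/5, 3744/35, 5724/35, …
ICs: h(0) = 0, h′(0) = 1.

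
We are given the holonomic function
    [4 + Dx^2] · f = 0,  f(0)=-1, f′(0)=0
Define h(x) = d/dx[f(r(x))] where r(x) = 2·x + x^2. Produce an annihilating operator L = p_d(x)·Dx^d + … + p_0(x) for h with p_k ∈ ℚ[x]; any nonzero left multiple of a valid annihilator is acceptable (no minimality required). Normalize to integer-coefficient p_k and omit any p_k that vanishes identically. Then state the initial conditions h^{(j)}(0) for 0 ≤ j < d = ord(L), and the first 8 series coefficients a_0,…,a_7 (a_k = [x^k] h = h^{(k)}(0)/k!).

L = (19 + 64·x + 96·x^2 + 64·x^3 + 16·x^4) + (-3 - 3·x)·Dx + (1 + 2·x + x^2)·Dx^2  (order 2).
h: a_k = 0, 16, 24, -104/3, -320/3, -928/15, 1232/15, 47984/315, …
ICs: h(0) = 0, h′(0) = 16.

f: a_k = -1, 0, 2, 0, -2/3, 0, 4/45, 0, …
L₀ from L_f via x↦r, Dx↦r'^{-1}Dx.
h₀' ⇒ L via d/dx closure of L₀.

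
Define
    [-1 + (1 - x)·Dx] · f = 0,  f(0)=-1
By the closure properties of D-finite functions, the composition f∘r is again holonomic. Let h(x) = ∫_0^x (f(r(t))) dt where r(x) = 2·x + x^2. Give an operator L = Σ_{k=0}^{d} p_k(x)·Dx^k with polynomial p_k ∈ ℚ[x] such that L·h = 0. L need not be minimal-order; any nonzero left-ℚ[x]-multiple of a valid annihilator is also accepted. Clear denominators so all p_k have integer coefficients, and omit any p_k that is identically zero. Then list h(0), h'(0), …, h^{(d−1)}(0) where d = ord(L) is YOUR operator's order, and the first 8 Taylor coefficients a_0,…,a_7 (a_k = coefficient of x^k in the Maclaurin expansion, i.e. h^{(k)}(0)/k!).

L = (2 + 2·x)·Dx + (-1 + 2·x + x^2)·Dx^2  (order 2).
h: a_k = 0, -1, -1, -5/3, -3, -29/5, -35/3, -169/7, …
ICs: h(0) = 0, h′(0) = -1.

f: a_k = -1, -1, -1, -1, -1, -1, -1, -1, …
h₀=f(r): pull back L_f along r ⇒ L₀.
Integrate: L := L₀·Dx.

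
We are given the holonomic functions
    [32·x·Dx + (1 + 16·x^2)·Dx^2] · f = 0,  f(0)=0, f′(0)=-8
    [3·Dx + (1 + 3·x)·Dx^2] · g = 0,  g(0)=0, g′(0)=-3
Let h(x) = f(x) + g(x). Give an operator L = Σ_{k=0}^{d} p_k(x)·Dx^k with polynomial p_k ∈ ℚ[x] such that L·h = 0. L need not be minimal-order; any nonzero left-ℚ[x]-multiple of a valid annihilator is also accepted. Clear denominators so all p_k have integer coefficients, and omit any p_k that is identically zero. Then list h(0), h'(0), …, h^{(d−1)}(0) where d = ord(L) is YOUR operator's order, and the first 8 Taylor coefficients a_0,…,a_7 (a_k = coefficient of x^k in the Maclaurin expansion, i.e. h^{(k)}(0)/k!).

L = (-96 - 864·x + 4608·x^2 + 4608·x^3)·Dx + (-50 - 192·x + 672·x^2 + 9216·x^3 + 9216·x^4)·Dx^2 + (-3 + 23·x + 96·x^2 + 512·x^3 + 2304·x^4 + 2304·x^5)·Dx^3  (order 3).
h: a_k = 0, -11, 9/2, 101/3, 81/4, -2291/5, 243/2, 30581/7, …
ICs: h(0) = 0, h′(0) = -11, h′′(0) = 9.

f: a_k = 0, -8, 0, 128/3, 0, -2048/5, 0, 32768/7, …
g: a_k = 0, -3, 9/2, -9, 81/4, -243/5, 243/2, -2187/7, …
L₀ := lclm(L_f,L_g); ord L₀ ≤ 2+2.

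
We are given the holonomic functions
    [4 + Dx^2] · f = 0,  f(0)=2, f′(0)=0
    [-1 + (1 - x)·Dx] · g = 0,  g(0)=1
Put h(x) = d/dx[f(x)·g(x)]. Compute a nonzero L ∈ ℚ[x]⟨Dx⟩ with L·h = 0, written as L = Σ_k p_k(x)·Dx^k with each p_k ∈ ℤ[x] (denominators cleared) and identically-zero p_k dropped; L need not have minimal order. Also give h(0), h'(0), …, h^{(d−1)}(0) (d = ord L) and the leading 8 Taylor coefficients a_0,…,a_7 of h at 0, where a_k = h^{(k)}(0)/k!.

f: a_k = 2, 0, -4, 0, 4/3, 0, -8/45, 0, …
g: a_k = 1, 1, 1, 1, 1, 1, 1, 1, …
f·g: L₀ = L_f ⊗_s L_g, ord ≤ 2·1.
Differentiate: ansatz ord ≤ ord L₀ ⇒ L.
L = (2 - 8·x + 4·x^2) + (-2 + 2·x)·Dx + (1 - 2·x + x^2)·Dx^2  (order 2).
h: a_k = 2, -4, -6, -8/3, -10/3, -76/15, -266/45, -2096/315, …
ICs: h(0) = 2, h′(0) = -4.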